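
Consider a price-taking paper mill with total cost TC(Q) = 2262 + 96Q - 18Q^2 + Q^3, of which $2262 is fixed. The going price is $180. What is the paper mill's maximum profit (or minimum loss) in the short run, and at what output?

AVC = 96 - 18Q + Q^2; min AVC = $15 at Q = 9. Since P = $180 ≥ min AVC, the firm produces.
With MC = 96 - 36Q + 3Q^2, P = MC on the upward-sloping part at Q* = 14.
TR = 180·14 = 2520. TC = 2262 + 560 = 2822. Profit = 2520 − 2822 = -$302.
That loss of $302 beats the $2262 the firm would lose by shutting down; producing recovers $1960 of fixed cost.

Profit = -$302 at Q = 14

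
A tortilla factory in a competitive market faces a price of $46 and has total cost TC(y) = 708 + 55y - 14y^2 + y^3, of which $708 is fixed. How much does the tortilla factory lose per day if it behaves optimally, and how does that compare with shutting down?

AVC = 55 - 14y + y^2; min AVC = $6 at y = 7. Since P = $46 ≥ min AVC, the firm produces.
With MC = 55 - 28y + 3y^2, P = MC on the upward-sloping part at y* = 9.
TR = 46·9 = 414. TC = 708 + 90 = 798. Profit = 414 − 798 = -$384.
That loss of $384 beats the $708 the firm would lose by shutting down; producing recovers $324 of fixed cost.

Profit = -$384 at y = 9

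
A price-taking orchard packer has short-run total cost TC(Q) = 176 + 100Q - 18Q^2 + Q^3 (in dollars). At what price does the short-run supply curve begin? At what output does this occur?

$19 per unit, at Q = 9

Short-run supply begins at min AVC. From VC = 100Q - 18Q^2 + Q^3, AVC = 100 - 18Q + Q^2.
At the minimum of AVC, MC = AVC. MC = 100 - 36Q + 3Q^2; setting MC = AVC gives 2Q^2 - 18Q = 0, so Q = 9. min AVC = 19.
The firm shuts down for any P below $19.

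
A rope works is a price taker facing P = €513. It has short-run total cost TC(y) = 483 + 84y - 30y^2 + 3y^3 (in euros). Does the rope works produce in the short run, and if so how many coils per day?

Strip out fixed cost: VC = 84y - 30y^2 + 3y^3. Then AVC = 84 - 30y + 3y^2 and MC = 84 - 60y + 9y^2.
The AVC parabola has its vertex at y = 30/6 = 5, where AVC = 84 - 30·5 + 3·5^2 = €9.
P = €513 exceeds min AVC = €9, so the firm stays open.
Set P = MC: 513 = 84 - 60y + 9y^2 → -429 - 60y + 9y^2 = 0. The roots are y = -13/3 and y = 11; the profit-maximizing output is on the rising part of MC, so y* = 11.
Check: AVC at y = 11 is €117 ≤ P, so revenue covers variable cost.
Profit = P·y − TC = 513·11 − 1770 = €3873.

Produce at y = 11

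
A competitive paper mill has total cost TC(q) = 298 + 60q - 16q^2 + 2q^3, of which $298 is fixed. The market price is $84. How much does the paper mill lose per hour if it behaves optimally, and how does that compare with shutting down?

Profit = -$10 at q = 6

AVC = 60 - 16q + 2q^2; min AVC = $28 at q = 4. Since P = $84 ≥ min AVC, the firm produces.
MC = 60 - 32q + 6q^2. Setting P = MC and taking the root on the rising branch gives q* = 6.
TR = 84·6 = 504. TC = 298 + 216 = 514. Profit = 504 − 514 = -$10.
That loss of $10 beats the $298 the firm would lose by shutting down; producing recovers $288 of fixed cost.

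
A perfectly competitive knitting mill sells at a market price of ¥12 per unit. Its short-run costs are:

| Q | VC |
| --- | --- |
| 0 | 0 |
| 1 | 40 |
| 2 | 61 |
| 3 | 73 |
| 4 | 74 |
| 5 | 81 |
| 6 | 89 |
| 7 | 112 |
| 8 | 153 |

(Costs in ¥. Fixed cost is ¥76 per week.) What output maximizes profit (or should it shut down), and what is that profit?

Compute π = P·Q − TC at each output: Q=0: -76; Q=1: -104; Q=2: -113; Q=3: -113; Q=4: -102; Q=5: -97; Q=6: -93; Q=7: -104; Q=8: -133.
Profit is highest at Q = 0. Equivalently, the lowest AVC in the table is 89/6 ≈ ¥14.83 at Q = 6, and P = ¥12 falls below it — price never covers variable cost, so the firm shuts down and loses only its fixed cost.

Q = 0 (shut down); profit = -¥76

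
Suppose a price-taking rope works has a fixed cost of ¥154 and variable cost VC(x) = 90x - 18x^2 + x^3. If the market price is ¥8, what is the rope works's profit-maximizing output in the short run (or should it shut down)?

From TC, MC = TC'(x) = 90 - 36x + 3x^2 and AVC = VC/x = 90 - 18x + x^2.
The AVC parabola has its vertex at x = 18/2 = 9, where AVC = 90 - 18·9 + 9^2 = ¥9.
Since P = ¥8 < min AVC = ¥9, price fails to cover variable cost at any output.
Shutting down limits the loss to fixed cost, ¥154.

Shut down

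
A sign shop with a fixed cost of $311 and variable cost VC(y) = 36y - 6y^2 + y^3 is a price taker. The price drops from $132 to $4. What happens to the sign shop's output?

Output falls from 8 to 0 (the firm shuts down)

AVC = 36 - 6y + y^2, minimized at y = 3 where min AVC = $27. MC = 36 - 12y + 3y^2.
At P = $132 ≥ min AVC, set P = MC on the rising branch: y = 8.
At P = $4 < min AVC = $27, price no longer covers variable cost at any output, so the firm shuts down: y = 0.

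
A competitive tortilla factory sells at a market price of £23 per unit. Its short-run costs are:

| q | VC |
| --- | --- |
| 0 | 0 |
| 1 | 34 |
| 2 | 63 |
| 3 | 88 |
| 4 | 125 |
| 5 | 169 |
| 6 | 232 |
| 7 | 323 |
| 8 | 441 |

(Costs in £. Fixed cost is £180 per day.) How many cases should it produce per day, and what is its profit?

q = 0 (shut down); profit = -£180

Compute π = P·q − TC at each output: q=0: -180; q=1: -191; q=2: -197; q=3: -199; q=4: -213; q=5: -234; q=6: -274; q=7: -342; q=8: -437.
Profit is highest at q = 0. Equivalently, the lowest AVC in the table is 88/3 ≈ £29.33 at q = 3, and P = £23 falls below it — price never covers variable cost, so the firm shuts down and loses only its fixed cost.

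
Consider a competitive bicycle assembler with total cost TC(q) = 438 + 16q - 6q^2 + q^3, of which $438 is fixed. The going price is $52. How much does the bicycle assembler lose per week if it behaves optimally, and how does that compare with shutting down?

Profit = -$222 at q = 6

AVC = 16 - 6q + q^2 has its minimum $7 at q = 3; price $52 clears that bar, so the firm operates.
MC = 16 - 12q + 3q^2. Setting P = MC and taking the root on the rising branch gives q* = 6.
TR = 52·6 = 312. TC = 438 + 96 = 534. Profit = 312 − 534 = -$222.
By producing, the firm covers all variable cost plus $216 of fixed cost; shutting down would lose the full $438.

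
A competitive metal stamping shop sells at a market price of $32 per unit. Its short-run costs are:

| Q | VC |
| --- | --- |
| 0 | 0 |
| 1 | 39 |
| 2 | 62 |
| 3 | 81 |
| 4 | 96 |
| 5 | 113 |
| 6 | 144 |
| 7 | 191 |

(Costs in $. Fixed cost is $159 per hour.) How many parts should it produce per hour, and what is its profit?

Profit at each row (π = 32Q − TC): Q=0: -159; Q=1: -166; Q=2: -157; Q=3: -144; Q=4: -127; Q=5: -112; Q=6: -111; Q=7: -126.
Profit is maximized at Q = 6. AVC there is 144/6 = $24 ≤ P, so producing beats shutting down (which would give -$159).

Q = 6; profit = -$111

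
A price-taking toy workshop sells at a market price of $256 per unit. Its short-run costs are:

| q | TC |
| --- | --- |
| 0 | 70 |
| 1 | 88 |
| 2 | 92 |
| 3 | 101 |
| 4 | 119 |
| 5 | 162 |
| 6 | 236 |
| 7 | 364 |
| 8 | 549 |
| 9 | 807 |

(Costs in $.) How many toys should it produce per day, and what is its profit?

Profit at each row (π = 256q − TC): q=0: -70; q=1: 168; q=2: 420; q=3: 667; q=4: 905; q=5: 1118; q=6: 1300; q=7: 1428; q=8: 1499; q=9: 1497.
Profit is maximized at q = 8. AVC there is 479/8 = $59.88 ≤ P, so producing beats shutting down (which would give -$70).

q = 8; profit = $1499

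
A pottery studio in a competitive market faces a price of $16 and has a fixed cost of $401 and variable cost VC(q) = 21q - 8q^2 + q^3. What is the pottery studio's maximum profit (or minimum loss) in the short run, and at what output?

Profit = -$351 at q = 5

AVC = 21 - 8q + q^2 has its minimum $5 at q = 4; price $16 clears that bar, so the firm operates.
With MC = 21 - 16q + 3q^2, P = MC on the upward-sloping part at q* = 5.
TR = 16·5 = 80. TC = 401 + 30 = 431. Profit = 80 − 431 = -$351.
That loss of $351 beats the $401 the firm would lose by shutting down; producing recovers $50 of fixed cost.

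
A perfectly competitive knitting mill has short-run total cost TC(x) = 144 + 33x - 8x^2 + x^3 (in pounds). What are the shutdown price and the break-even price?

Shutdown price = £17; break-even price = £45

AVC = 33 - 8x + x^2; minimized at x = 4, giving min AVC = £17. That is the shutdown price.
ATC = 144/x + 33 - 8x + x^2. Setting dATC/dx = −144/x^2 − 8 + 2x = 0 gives x = 6 (since 2·6^3 − 8·6^2 = 144).
min ATC = 144/6 + 33 − 8·6 + 6^2 = £45. That is the break-even price.
For £17 ≤ P < £45 the firm produces at a loss; below £17 it shuts down.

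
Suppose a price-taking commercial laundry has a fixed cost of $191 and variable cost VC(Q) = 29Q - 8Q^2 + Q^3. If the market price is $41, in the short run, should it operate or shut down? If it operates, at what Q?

Produce at Q = 6

Strip out fixed cost: VC = 29Q - 8Q^2 + Q^3. Then AVC = 29 - 8Q + Q^2 and MC = 29 - 16Q + 3Q^2.
AVC hits its minimum where MC = AVC, at Q = 4, giving min AVC = 29 - 8·4 + 4^2 = $13.
Since P = $41 ≥ min AVC = $13, price covers variable cost and the firm should produce.
P = MC gives -12 - 16Q + 3Q^2 = 0, with roots -2/3 and 6. Take the larger (rising MC): Q* = 6.
Check: AVC at Q = 6 is $17 ≤ P, so revenue covers variable cost.
Profit = P·Q − TC = 41·6 − 293 = -$47, a loss, but smaller than the $191 fixed cost the firm would lose by shutting down.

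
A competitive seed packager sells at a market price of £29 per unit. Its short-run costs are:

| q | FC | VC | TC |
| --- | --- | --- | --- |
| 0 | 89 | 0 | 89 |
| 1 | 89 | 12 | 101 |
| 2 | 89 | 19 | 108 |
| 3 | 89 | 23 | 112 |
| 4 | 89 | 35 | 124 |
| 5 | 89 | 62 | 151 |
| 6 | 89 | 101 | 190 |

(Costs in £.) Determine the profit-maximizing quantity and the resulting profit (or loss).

q = 5; profit = -£6

Compute π = P·q − TC at each output: q=0: -89; q=1: -72; q=2: -50; q=3: -25; q=4: -8; q=5: -6; q=6: -16.
Profit is maximized at q = 5. AVC there is 62/5 = £12.40 ≤ P, so producing beats shutting down (which would give -£89).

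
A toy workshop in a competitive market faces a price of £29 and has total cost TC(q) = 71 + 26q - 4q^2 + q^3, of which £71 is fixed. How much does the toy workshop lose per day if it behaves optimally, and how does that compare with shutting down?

AVC = 26 - 4q + q^2 has its minimum £22 at q = 2; price £29 clears that bar, so the firm operates.
With MC = 26 - 8q + 3q^2, P = MC on the upward-sloping part at q* = 3.
TR = 29·3 = 87. TC = 71 + 69 = 140. Profit = 87 − 140 = -£53.
By producing, the firm covers all variable cost plus £18 of fixed cost; shutting down would lose the full £71.

Profit = -£53 at q = 3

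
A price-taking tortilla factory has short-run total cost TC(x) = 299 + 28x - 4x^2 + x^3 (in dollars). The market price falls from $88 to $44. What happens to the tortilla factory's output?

AVC = 28 - 4x + x^2, minimized at x = 2 where min AVC = $24. MC = 28 - 8x + 3x^2.
With P = $88 above the shutdown price, P = MC gives x = 6.
At P = $44 ≥ min AVC, set P = MC: x = 4. The firm stays open but cuts output.

Output falls from 6 to 4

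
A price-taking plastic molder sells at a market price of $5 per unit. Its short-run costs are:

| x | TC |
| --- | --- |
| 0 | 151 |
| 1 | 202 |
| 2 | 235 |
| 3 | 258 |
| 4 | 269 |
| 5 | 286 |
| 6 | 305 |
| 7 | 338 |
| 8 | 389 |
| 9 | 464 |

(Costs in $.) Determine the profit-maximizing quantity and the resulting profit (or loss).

Profit at each row (π = 5x − TC): x=0: -151; x=1: -197; x=2: -225; x=3: -243; x=4: -249; x=5: -261; x=6: -275; x=7: -303; x=8: -349; x=9: -419.
Profit is highest at x = 0. Equivalently, the lowest AVC in the table is 154/6 ≈ $25.67 at x = 6, and P = $5 falls below it — price never covers variable cost, so the firm shuts down and loses only its fixed cost.

x = 0 (shut down); profit = -$151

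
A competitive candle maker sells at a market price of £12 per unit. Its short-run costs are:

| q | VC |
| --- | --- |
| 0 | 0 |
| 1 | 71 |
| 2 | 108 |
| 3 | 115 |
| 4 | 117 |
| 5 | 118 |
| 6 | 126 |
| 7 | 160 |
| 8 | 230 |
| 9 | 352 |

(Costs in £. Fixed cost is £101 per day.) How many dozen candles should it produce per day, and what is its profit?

Tabulate TR − TC: q=0: -101; q=1: -160; q=2: -185; q=3: -180; q=4: -170; q=5: -159; q=6: -155; q=7: -177; q=8: -235; q=9: -345.
Profit is highest at q = 0. Equivalently, the lowest AVC in the table is 126/6 ≈ £21 at q = 6, and P = £12 falls below it — price never covers variable cost, so the firm shuts down and loses only its fixed cost.

q = 0 (shut down); profit = -£101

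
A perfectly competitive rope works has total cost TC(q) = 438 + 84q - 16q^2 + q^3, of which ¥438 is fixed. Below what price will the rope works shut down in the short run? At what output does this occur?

The shutdown price is the minimum of AVC. VC = 84q - 16q^2 + q^3, so AVC = 84 - 16q + q^2.
At the minimum of AVC, MC = AVC. MC = 84 - 32q + 3q^2; setting MC = AVC gives 2q^2 - 16q = 0, so q = 8. min AVC = 20.
The firm shuts down for any P below ¥20.

¥20 per unit, at q = 8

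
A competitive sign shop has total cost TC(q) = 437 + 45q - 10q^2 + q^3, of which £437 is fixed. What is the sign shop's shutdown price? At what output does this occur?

Short-run supply begins at min AVC. From VC = 45q - 10q^2 + q^3, AVC = 45 - 10q + q^2.
dAVC/dq = -10 + 2q = 0 gives q = 5. min AVC = 45 - 10·5 + 5^2 = 20.
So the shutdown price is £20.

£20 per unit, at q = 5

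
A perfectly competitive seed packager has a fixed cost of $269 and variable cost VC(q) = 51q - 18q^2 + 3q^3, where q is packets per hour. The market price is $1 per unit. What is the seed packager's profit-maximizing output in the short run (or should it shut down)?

Variable cost is VC = 51q - 18q^2 + 3q^3, so AVC = VC/q = 51 - 18q + 3q^2 and MC = dTC/dq = 51 - 36q + 9q^2.
AVC hits its minimum where MC = AVC, at q = 3, giving min AVC = 51 - 18·3 + 3·3^2 = $24.
P = $1 lies below min AVC = $24; no output level covers variable cost.
Shutting down limits the loss to fixed cost, $269.

Shut down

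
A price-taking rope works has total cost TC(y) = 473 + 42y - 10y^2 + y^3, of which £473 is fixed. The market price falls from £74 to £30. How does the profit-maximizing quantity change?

MC = 42 - 20y + 3y^2; the shutdown threshold is min AVC = £17 (at y = 5).
With P = £74 above the shutdown price, P = MC gives y = 8.
At P = £30 ≥ min AVC, set P = MC: y = 6. The firm stays open but cuts output.

Output falls from 8 to 6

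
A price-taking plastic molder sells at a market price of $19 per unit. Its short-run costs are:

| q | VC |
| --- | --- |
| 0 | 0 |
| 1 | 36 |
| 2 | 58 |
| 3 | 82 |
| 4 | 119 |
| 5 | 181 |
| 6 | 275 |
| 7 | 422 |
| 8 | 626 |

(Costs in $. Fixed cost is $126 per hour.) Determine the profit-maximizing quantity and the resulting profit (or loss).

Tabulate TR − TC: q=0: -126; q=1: -143; q=2: -146; q=3: -151; q=4: -169; q=5: -212; q=6: -287; q=7: -415; q=8: -600.
Profit is highest at q = 0. Equivalently, the lowest AVC in the table is 82/3 ≈ $27.33 at q = 3, and P = $19 falls below it — price never covers variable cost, so the firm shuts down and loses only its fixed cost.

q = 0 (shut down); profit = -$126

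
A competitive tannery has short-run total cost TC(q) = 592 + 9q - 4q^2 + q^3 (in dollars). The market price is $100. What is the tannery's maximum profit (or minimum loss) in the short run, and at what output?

AVC = 9 - 4q + q^2 has its minimum $5 at q = 2; price $100 clears that bar, so the firm operates.
With MC = 9 - 8q + 3q^2, P = MC on the upward-sloping part at q* = 7.
TR = 100·7 = 700. TC = 592 + 210 = 802. Profit = 700 − 802 = -$102.
That loss of $102 beats the $592 the firm would lose by shutting down; producing recovers $490 of fixed cost.

Profit = -$102 at q = 7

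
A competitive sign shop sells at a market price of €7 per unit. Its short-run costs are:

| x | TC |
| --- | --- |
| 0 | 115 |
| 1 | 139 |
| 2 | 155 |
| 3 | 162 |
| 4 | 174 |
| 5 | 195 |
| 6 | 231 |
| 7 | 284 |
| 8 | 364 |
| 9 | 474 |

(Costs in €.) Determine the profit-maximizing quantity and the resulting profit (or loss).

x = 0 (shut down); profit = -€115

Tabulate TR − TC: x=0: -115; x=1: -132; x=2: -141; x=3: -141; x=4: -146; x=5: -160; x=6: -189; x=7: -235; x=8: -308; x=9: -411.
Profit is highest at x = 0. Equivalently, the lowest AVC in the table is 59/4 ≈ €14.75 at x = 4, and P = €7 falls below it — price never covers variable cost, so the firm shuts down and loses only its fixed cost.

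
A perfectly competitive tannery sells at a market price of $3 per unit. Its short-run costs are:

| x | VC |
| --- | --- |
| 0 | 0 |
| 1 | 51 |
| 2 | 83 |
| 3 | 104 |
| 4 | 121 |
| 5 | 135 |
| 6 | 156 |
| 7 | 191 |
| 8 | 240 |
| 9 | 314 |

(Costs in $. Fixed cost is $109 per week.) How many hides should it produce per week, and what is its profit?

x = 0 (shut down); profit = -$109

Profit at each row (π = 3x − TC): x=0: -109; x=1: -157; x=2: -186; x=3: -204; x=4: -218; x=5: -229; x=6: -247; x=7: -279; x=8: -325; x=9: -396.
Profit is highest at x = 0. Equivalently, the lowest AVC in the table is 156/6 ≈ $26 at x = 6, and P = $3 falls below it — price never covers variable cost, so the firm shuts down and loses only its fixed cost.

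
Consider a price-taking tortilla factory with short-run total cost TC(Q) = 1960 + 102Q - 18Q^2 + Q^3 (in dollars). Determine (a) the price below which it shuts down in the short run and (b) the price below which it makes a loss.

Shutdown price = $21; break-even price = $186

Shutdown price = min AVC. AVC = 102 - 18Q + Q^2, with vertex at Q = 9 and minimum $21.
ATC = 1960/Q + 102 - 18Q + Q^2. Setting dATC/dQ = −1960/Q^2 − 18 + 2Q = 0 gives Q = 14 (since 2·14^3 − 18·14^2 = 1960).
min ATC = 1960/14 + 102 − 18·14 + 14^2 = $186. That is the break-even price.
Between these two prices the firm operates at a loss; above $186 it earns a profit.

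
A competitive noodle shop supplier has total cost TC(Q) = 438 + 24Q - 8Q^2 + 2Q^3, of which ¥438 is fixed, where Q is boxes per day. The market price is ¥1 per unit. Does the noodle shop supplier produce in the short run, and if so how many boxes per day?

Shut down

From TC, MC = TC'(Q) = 24 - 16Q + 6Q^2 and AVC = VC/Q = 24 - 8Q + 2Q^2.
The AVC parabola has its vertex at Q = 8/4 = 2, where AVC = 24 - 8·2 + 2·2^2 = ¥16.
P = ¥1 lies below min AVC = ¥16; no output level covers variable cost.
Best response: produce nothing and absorb the ¥438 fixed cost.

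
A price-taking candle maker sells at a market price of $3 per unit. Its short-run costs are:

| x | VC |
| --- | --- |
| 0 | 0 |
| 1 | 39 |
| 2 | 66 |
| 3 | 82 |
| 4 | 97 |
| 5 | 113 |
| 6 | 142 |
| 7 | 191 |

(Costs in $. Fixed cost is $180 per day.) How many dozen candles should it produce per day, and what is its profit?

Compute π = P·x − TC at each output: x=0: -180; x=1: -216; x=2: -240; x=3: -253; x=4: -265; x=5: -278; x=6: -304; x=7: -350.
Profit is highest at x = 0. Equivalently, the lowest AVC in the table is 113/5 ≈ $22.60 at x = 5, and P = $3 falls below it — price never covers variable cost, so the firm shuts down and loses only its fixed cost.

x = 0 (shut down); profit = -$180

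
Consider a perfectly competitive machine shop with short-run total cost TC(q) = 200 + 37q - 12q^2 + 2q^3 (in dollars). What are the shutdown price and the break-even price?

Shutdown price = $19; break-even price = $67

AVC = 37 - 12q + 2q^2; minimized at q = 3, giving min AVC = $19. That is the shutdown price.
ATC = 200/q + 37 - 12q + 2q^2. Setting dATC/dq = −200/q^2 − 12 + 4q = 0 gives q = 5 (since 4·5^3 − 12·5^2 = 200).
min ATC = 200/5 + 37 − 12·5 + 2·5^2 = $67. That is the break-even price.
Between these two prices the firm operates at a loss; above $67 it earns a profit.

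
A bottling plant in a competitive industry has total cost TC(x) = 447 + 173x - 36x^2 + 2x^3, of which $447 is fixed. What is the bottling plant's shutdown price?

$11 per unit

Short-run supply begins at min AVC. From VC = 173x - 36x^2 + 2x^3, AVC = 173 - 36x + 2x^2.
dAVC/dx = -36 + 4x = 0 gives x = 9. min AVC = 173 - 36·9 + 2·9^2 = 11.
So the shutdown price is $11.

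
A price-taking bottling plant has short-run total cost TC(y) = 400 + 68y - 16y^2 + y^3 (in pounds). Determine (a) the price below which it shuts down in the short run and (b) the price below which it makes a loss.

Shutdown price = £4; break-even price = £48

AVC = 68 - 16y + y^2; minimized at y = 8, giving min AVC = £4. That is the shutdown price.
ATC = 400/y + 68 - 16y + y^2. Setting dATC/dy = −400/y^2 − 16 + 2y = 0 gives y = 10 (since 2·10^3 − 16·10^2 = 400).
min ATC = 400/10 + 68 − 16·10 + 10^2 = £48. That is the break-even price.
Between these two prices the firm operates at a loss; above £48 it earns a profit.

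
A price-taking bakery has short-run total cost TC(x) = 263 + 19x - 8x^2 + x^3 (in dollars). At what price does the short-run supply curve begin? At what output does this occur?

$3 per unit, at x = 4

The shutdown price is the minimum of AVC. VC = 19x - 8x^2 + x^3, so AVC = 19 - 8x + x^2.
At the minimum of AVC, MC = AVC. MC = 19 - 16x + 3x^2; setting MC = AVC gives 2x^2 - 8x = 0, so x = 4. min AVC = 3.
The firm shuts down for any P below $3.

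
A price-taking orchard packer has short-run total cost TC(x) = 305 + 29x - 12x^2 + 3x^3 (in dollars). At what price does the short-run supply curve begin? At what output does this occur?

The firm shuts down when price falls below the minimum of average variable cost. AVC = VC/x = 29 - 12x + 3x^2.
At the minimum of AVC, MC = AVC. MC = 29 - 24x + 9x^2; setting MC = AVC gives 6x^2 - 12x = 0, so x = 2. min AVC = 17.
For P < $17 the firm produces nothing.

$17 per unit, at x = 2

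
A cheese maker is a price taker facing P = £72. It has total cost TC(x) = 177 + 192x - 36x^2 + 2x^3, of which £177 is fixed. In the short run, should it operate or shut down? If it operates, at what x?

Produce at x = 10

Variable cost is VC = 192x - 36x^2 + 2x^3, so AVC = VC/x = 192 - 36x + 2x^2 and MC = dTC/dx = 192 - 72x + 6x^2.
AVC is minimized where dAVC/dx = -36 + 4x = 0, at x = 9; min AVC = 192 - 36·9 + 2·9^2 = £30.
P = £72 exceeds min AVC = £30, so the firm stays open.
Set P = MC: 72 = 192 - 72x + 6x^2 → 120 - 72x + 6x^2 = 0. The roots are x = 2 and x = 10; the profit-maximizing output is on the rising part of MC, so x* = 10.
Check: AVC at x = 10 is £32 ≤ P, so revenue covers variable cost.
Profit = P·x − TC = 72·10 − 497 = £223.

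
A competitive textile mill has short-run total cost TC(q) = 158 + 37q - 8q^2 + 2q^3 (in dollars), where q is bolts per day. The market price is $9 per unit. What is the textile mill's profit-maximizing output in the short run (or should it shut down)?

Variable cost is VC = 37q - 8q^2 + 2q^3, so AVC = VC/q = 37 - 8q + 2q^2 and MC = dTC/dq = 37 - 16q + 6q^2.
AVC is minimized where dAVC/dq = -8 + 4q = 0, at q = 2; min AVC = 37 - 8·2 + 2·2^2 = $29.
Since P = $9 < min AVC = $29, price fails to cover variable cost at any output.
The firm minimizes its loss by shutting down and losing only its fixed cost of $158.

Shut down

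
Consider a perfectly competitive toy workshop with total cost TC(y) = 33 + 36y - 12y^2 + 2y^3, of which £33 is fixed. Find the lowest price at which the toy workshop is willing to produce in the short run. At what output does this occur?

Short-run supply begins at min AVC. From VC = 36y - 12y^2 + 2y^3, AVC = 36 - 12y + 2y^2.
At the minimum of AVC, MC = AVC. MC = 36 - 24y + 6y^2; setting MC = AVC gives 4y^2 - 12y = 0, so y = 3. min AVC = 18.
For P < £18 the firm produces nothing.

£18 per unit, at y = 3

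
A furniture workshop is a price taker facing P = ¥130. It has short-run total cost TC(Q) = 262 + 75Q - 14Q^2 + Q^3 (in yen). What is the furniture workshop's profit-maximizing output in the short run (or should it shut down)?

Produce at Q = 11

Variable cost is VC = 75Q - 14Q^2 + Q^3, so AVC = VC/Q = 75 - 14Q + Q^2 and MC = dTC/dQ = 75 - 28Q + 3Q^2.
AVC hits its minimum where MC = AVC, at Q = 7, giving min AVC = 75 - 14·7 + 7^2 = ¥26.
P = ¥130 exceeds min AVC = ¥26, so the firm stays open.
P = MC gives -55 - 28Q + 3Q^2 = 0, with roots -5/3 and 11. Take the larger (rising MC): Q* = 11.
Check: AVC at Q = 11 is ¥42 ≤ P, so revenue covers variable cost.
Profit = P·Q − TC = 130·11 − 724 = ¥706.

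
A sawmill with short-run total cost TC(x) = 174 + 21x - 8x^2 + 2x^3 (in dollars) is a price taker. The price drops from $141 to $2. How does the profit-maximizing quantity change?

Output falls from 6 to 0 (the firm shuts down)

MC = 21 - 16x + 6x^2; the shutdown threshold is min AVC = $13 (at x = 2).
At P = $141 ≥ min AVC, set P = MC on the rising branch: x = 6.
At P = $2 < min AVC = $13, price no longer covers variable cost at any output, so the firm shuts down: x = 0.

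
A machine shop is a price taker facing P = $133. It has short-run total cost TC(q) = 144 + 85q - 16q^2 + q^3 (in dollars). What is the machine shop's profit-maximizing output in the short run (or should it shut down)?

Produce at q = 12

Strip out fixed cost: VC = 85q - 16q^2 + q^3. Then AVC = 85 - 16q + q^2 and MC = 85 - 32q + 3q^2.
The AVC parabola has its vertex at q = 16/2 = 8, where AVC = 85 - 16·8 + 8^2 = $21.
Because $133 ≥ $21, revenue can cover variable cost; the firm operates.
P = MC gives -48 - 32q + 3q^2 = 0, with roots -4/3 and 12. Take the larger (rising MC): q* = 12.
Check: AVC at q = 12 is $37 ≤ P, so revenue covers variable cost.
Profit = P·q − TC = 133·12 − 588 = $1008.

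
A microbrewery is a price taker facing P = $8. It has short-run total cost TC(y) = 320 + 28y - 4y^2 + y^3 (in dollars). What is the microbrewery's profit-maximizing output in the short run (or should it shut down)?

Shut down

Variable cost is VC = 28y - 4y^2 + y^3, so AVC = VC/y = 28 - 4y + y^2 and MC = dTC/dy = 28 - 8y + 3y^2.
AVC is minimized where dAVC/dy = -4 + 2y = 0, at y = 2; min AVC = 28 - 4·2 + 2^2 = $24.
P = $8 lies below min AVC = $24; no output level covers variable cost.
Shutting down limits the loss to fixed cost, $320.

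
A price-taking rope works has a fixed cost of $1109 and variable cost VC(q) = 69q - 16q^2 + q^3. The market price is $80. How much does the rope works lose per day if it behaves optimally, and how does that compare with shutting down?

Profit = -$383 at q = 11

AVC = 69 - 16q + q^2; min AVC = $5 at q = 8. Since P = $80 ≥ min AVC, the firm produces.
MC = 69 - 32q + 3q^2. Setting P = MC and taking the root on the rising branch gives q* = 11.
TR = 80·11 = 880. TC = 1109 + 154 = 1263. Profit = 880 − 1263 = -$383.
That loss of $383 beats the $1109 the firm would lose by shutting down; producing recovers $726 of fixed cost.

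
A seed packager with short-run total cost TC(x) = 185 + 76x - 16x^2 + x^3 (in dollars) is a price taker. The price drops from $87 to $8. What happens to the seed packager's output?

AVC = 76 - 16x + x^2, minimized at x = 8 where min AVC = $12. MC = 76 - 32x + 3x^2.
With P = $87 above the shutdown price, P = MC gives x = 11.
At P = $8 < min AVC = $12, price no longer covers variable cost at any output, so the firm shuts down: x = 0.

Output falls from 11 to 0 (the firm shuts down)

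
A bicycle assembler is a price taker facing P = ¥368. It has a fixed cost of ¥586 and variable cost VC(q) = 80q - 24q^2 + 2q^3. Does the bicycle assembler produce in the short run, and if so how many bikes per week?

Produce at q = 12

From TC, MC = TC'(q) = 80 - 48q + 6q^2 and AVC = VC/q = 80 - 24q + 2q^2.
The AVC parabola has its vertex at q = 24/4 = 6, where AVC = 80 - 24·6 + 2·6^2 = ¥8.
P = ¥368 exceeds min AVC = ¥8, so the firm stays open.
Set P = MC: 368 = 80 - 48q + 6q^2 → -288 - 48q + 6q^2 = 0. The roots are q = -4 and q = 12; the profit-maximizing output is on the rising part of MC, so q* = 12.
Check: AVC at q = 12 is ¥80 ≤ P, so revenue covers variable cost.
Profit = P·q − TC = 368·12 − 1546 = ¥2870.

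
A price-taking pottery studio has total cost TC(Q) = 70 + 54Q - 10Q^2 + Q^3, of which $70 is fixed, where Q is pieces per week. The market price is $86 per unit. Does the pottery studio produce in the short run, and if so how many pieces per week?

Produce at Q = 8

Variable cost is VC = 54Q - 10Q^2 + Q^3, so AVC = VC/Q = 54 - 10Q + Q^2 and MC = dTC/dQ = 54 - 20Q + 3Q^2.
AVC is minimized where dAVC/dQ = -10 + 2Q = 0, at Q = 5; min AVC = 54 - 10·5 + 5^2 = $29.
Because $86 ≥ $29, revenue can cover variable cost; the firm operates.
Solving P = MC: -32 - 20Q + 3Q^2 = 0 ⇒ Q = -4/3 or 8. On the upward-sloping branch, Q* = 8.
Check: AVC at Q = 8 is $38 ≤ P, so revenue covers variable cost.
Profit = P·Q − TC = 86·8 − 374 = $314.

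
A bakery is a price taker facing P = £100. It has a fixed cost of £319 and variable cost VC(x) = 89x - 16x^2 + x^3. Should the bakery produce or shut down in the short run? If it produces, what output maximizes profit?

Produce at x = 11

Variable cost is VC = 89x - 16x^2 + x^3, so AVC = VC/x = 89 - 16x + x^2 and MC = dTC/dx = 89 - 32x + 3x^2.
AVC hits its minimum where MC = AVC, at x = 8, giving min AVC = 89 - 16·8 + 8^2 = £25.
P = £100 exceeds min AVC = £25, so the firm stays open.
Solving P = MC: -11 - 32x + 3x^2 = 0 ⇒ x = -1/3 or 11. On the upward-sloping branch, x* = 11.
Check: AVC at x = 11 is £34 ≤ P, so revenue covers variable cost.
Profit = P·x − TC = 100·11 − 693 = £407.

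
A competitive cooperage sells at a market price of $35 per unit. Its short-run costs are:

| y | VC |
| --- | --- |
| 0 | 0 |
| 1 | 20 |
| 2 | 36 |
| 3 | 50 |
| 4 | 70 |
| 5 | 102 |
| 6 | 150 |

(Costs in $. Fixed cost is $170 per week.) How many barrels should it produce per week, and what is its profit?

y = 5; profit = -$97

Tabulate TR − TC: y=0: -170; y=1: -155; y=2: -136; y=3: -115; y=4: -100; y=5: -97; y=6: -110.
Profit is maximized at y = 5. AVC there is 102/5 = $20.40 ≤ P, so producing beats shutting down (which would give -$170).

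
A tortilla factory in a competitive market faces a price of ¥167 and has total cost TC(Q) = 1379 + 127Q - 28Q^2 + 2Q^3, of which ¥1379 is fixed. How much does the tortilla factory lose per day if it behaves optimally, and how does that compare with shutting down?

Profit = -¥179 at Q = 10

AVC = 127 - 28Q + 2Q^2 has its minimum ¥29 at Q = 7; price ¥167 clears that bar, so the firm operates.
MC = 127 - 56Q + 6Q^2. Setting P = MC and taking the root on the rising branch gives Q* = 10.
TR = 167·10 = 1670. TC = 1379 + 470 = 1849. Profit = 1670 − 1849 = -¥179.
Shutting down would mean losing the fixed cost of ¥1379, so operating at a loss of ¥179 is better by ¥1200.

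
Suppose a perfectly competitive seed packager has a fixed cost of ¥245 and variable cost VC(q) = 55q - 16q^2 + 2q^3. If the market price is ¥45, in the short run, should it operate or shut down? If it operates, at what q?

Produce at q = 5

Variable cost is VC = 55q - 16q^2 + 2q^3, so AVC = VC/q = 55 - 16q + 2q^2 and MC = dTC/dq = 55 - 32q + 6q^2.
AVC is minimized where dAVC/dq = -16 + 4q = 0, at q = 4; min AVC = 55 - 16·4 + 2·4^2 = ¥23.
P = ¥45 exceeds min AVC = ¥23, so the firm stays open.
Set P = MC: 45 = 55 - 32q + 6q^2 → 10 - 32q + 6q^2 = 0. The roots are q = 1/3 and q = 5; the profit-maximizing output is on the rising part of MC, so q* = 5.
Check: AVC at q = 5 is ¥25 ≤ P, so revenue covers variable cost.
Profit = P·q − TC = 45·5 − 370 = -¥145, a loss, but smaller than the ¥245 fixed cost the firm would lose by shutting down.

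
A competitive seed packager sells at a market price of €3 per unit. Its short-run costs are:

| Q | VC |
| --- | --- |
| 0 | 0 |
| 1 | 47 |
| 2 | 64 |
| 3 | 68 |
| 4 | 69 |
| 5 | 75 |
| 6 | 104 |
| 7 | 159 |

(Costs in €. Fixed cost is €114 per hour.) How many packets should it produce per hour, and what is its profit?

Q = 0 (shut down); profit = -€114

Compute π = P·Q − TC at each output: Q=0: -114; Q=1: -158; Q=2: -172; Q=3: -173; Q=4: -171; Q=5: -174; Q=6: -200; Q=7: -252.
Profit is highest at Q = 0. Equivalently, the lowest AVC in the table is 75/5 ≈ €15 at Q = 5, and P = €3 falls below it — price never covers variable cost, so the firm shuts down and loses only its fixed cost.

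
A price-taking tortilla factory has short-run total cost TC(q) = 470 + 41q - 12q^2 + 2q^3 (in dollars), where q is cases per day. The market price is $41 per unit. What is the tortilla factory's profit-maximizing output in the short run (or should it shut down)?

From TC, MC = TC'(q) = 41 - 24q + 6q^2 and AVC = VC/q = 41 - 12q + 2q^2.
AVC hits its minimum where MC = AVC, at q = 3, giving min AVC = 41 - 12·3 + 2·3^2 = $23.
Since P = $41 ≥ min AVC = $23, price covers variable cost and the firm should produce.
P = MC gives -24q + 6q^2 = 0, with roots 0 and 4. Take the larger (rising MC): q* = 4.
Check: AVC at q = 4 is $25 ≤ P, so revenue covers variable cost.
Profit = P·q − TC = 41·4 − 570 = -$406, a loss, but smaller than the $470 fixed cost the firm would lose by shutting down.

Produce at q = 4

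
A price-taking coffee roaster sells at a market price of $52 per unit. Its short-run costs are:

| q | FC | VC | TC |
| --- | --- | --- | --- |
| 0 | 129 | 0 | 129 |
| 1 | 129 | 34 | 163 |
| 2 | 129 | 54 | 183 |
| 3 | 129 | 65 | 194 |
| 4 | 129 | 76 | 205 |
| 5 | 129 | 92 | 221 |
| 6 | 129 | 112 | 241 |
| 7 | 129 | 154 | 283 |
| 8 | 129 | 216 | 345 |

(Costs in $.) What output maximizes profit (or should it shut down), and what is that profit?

q = 7; profit = $81

Tabulate TR − TC: q=0: -129; q=1: -111; q=2: -79; q=3: -38; q=4: 3; q=5: 39; q=6: 71; q=7: 81; q=8: 71.
Profit is maximized at q = 7. AVC there is 154/7 = $22 ≤ P, so producing beats shutting down (which would give -$129).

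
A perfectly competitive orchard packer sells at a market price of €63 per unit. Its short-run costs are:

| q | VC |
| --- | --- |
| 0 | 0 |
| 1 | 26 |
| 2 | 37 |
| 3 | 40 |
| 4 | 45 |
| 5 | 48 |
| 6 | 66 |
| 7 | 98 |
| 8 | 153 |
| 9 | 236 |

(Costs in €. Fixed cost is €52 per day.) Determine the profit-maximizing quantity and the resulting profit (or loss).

Compute π = P·q − TC at each output: q=0: -52; q=1: -15; q=2: 37; q=3: 97; q=4: 155; q=5: 215; q=6: 260; q=7: 291; q=8: 299; q=9: 279.
Profit is maximized at q = 8. AVC there is 153/8 = €19.12 ≤ P, so producing beats shutting down (which would give -€52).

q = 8; profit = €299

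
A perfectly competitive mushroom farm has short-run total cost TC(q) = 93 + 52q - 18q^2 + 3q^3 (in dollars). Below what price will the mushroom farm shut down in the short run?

Short-run supply begins at min AVC. From VC = 52q - 18q^2 + 3q^3, AVC = 52 - 18q + 3q^2.
At the minimum of AVC, MC = AVC. MC = 52 - 36q + 9q^2; setting MC = AVC gives 6q^2 - 18q = 0, so q = 3. min AVC = 25.
The firm shuts down for any P below $25.

$25 per unit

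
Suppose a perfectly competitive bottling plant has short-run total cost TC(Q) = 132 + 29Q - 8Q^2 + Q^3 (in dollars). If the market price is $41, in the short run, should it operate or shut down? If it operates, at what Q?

Produce at Q = 6

Strip out fixed cost: VC = 29Q - 8Q^2 + Q^3. Then AVC = 29 - 8Q + Q^2 and MC = 29 - 16Q + 3Q^2.
AVC hits its minimum where MC = AVC, at Q = 4, giving min AVC = 29 - 8·4 + 4^2 = $13.
Since P = $41 ≥ min AVC = $13, price covers variable cost and the firm should produce.
Set P = MC: 41 = 29 - 16Q + 3Q^2 → -12 - 16Q + 3Q^2 = 0. The roots are Q = -2/3 and Q = 6; the profit-maximizing output is on the rising part of MC, so Q* = 6.
Check: AVC at Q = 6 is $17 ≤ P, so revenue covers variable cost.
Profit = P·Q − TC = 41·6 − 234 = $12.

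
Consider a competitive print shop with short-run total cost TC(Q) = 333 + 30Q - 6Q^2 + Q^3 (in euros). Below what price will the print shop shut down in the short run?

€21 per unit

The firm shuts down when price falls below the minimum of average variable cost. AVC = VC/Q = 30 - 6Q + Q^2.
At the minimum of AVC, MC = AVC. MC = 30 - 12Q + 3Q^2; setting MC = AVC gives 2Q^2 - 6Q = 0, so Q = 3. min AVC = 21.
The firm shuts down for any P below €21.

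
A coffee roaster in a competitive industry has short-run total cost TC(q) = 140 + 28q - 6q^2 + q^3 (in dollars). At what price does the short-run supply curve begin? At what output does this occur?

$19 per unit, at q = 3

Short-run supply begins at min AVC. From VC = 28q - 6q^2 + q^3, AVC = 28 - 6q + q^2.
dAVC/dq = -6 + 2q = 0 gives q = 3. min AVC = 28 - 6·3 + 3^2 = 19.
The firm shuts down for any P below $19.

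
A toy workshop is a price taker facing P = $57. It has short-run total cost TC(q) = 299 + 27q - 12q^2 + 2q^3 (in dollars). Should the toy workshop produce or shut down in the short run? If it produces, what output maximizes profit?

Produce at q = 5

From TC, MC = TC'(q) = 27 - 24q + 6q^2 and AVC = VC/q = 27 - 12q + 2q^2.
AVC hits its minimum where MC = AVC, at q = 3, giving min AVC = 27 - 12·3 + 2·3^2 = $9.
P = $57 exceeds min AVC = $9, so the firm stays open.
Solving P = MC: -30 - 24q + 6q^2 = 0 ⇒ q = -1 or 5. On the upward-sloping branch, q* = 5.
Check: AVC at q = 5 is $17 ≤ P, so revenue covers variable cost.
Profit = P·q − TC = 57·5 − 384 = -$99, a loss, but smaller than the $299 fixed cost the firm would lose by shutting down.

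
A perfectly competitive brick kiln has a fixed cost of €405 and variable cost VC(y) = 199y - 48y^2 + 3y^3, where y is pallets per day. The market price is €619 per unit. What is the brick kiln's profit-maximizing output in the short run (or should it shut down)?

Variable cost is VC = 199y - 48y^2 + 3y^3, so AVC = VC/y = 199 - 48y + 3y^2 and MC = dTC/dy = 199 - 96y + 9y^2.
The AVC parabola has its vertex at y = 48/6 = 8, where AVC = 199 - 48·8 + 3·8^2 = €7.
P = €619 exceeds min AVC = €7, so the firm stays open.
P = MC gives -420 - 96y + 9y^2 = 0, with roots -10/3 and 14. Take the larger (rising MC): y* = 14.
Check: AVC at y = 14 is €115 ≤ P, so revenue covers variable cost.
Profit = P·y − TC = 619·14 − 2015 = €6651.

Produce at y = 14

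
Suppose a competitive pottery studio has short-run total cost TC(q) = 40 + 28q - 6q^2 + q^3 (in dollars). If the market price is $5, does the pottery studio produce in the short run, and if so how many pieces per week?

Shut down

Variable cost is VC = 28q - 6q^2 + q^3, so AVC = VC/q = 28 - 6q + q^2 and MC = dTC/dq = 28 - 12q + 3q^2.
The AVC parabola has its vertex at q = 6/2 = 3, where AVC = 28 - 6·3 + 3^2 = $19.
Since P = $5 < min AVC = $19, price fails to cover variable cost at any output.
Best response: produce nothing and absorb the $40 fixed cost.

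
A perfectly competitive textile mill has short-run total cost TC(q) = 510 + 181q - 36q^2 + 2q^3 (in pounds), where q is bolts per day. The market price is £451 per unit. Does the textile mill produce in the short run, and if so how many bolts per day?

Variable cost is VC = 181q - 36q^2 + 2q^3, so AVC = VC/q = 181 - 36q + 2q^2 and MC = dTC/dq = 181 - 72q + 6q^2.
AVC is minimized where dAVC/dq = -36 + 4q = 0, at q = 9; min AVC = 181 - 36·9 + 2·9^2 = £19.
Since P = £451 ≥ min AVC = £19, price covers variable cost and the firm should produce.
P = MC gives -270 - 72q + 6q^2 = 0, with roots -3 and 15. Take the larger (rising MC): q* = 15.
Check: AVC at q = 15 is £91 ≤ P, so revenue covers variable cost.
Profit = P·q − TC = 451·15 − 1875 = £4890.

Produce at q = 15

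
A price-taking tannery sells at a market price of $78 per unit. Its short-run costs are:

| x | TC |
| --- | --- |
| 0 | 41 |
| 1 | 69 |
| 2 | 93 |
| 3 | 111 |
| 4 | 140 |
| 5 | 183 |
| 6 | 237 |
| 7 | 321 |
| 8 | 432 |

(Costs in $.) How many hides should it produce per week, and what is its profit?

x = 6; profit = $231

Tabulate TR − TC: x=0: -41; x=1: 9; x=2: 63; x=3: 123; x=4: 172; x=5: 207; x=6: 231; x=7: 225; x=8: 192.
Profit is maximized at x = 6. AVC there is 196/6 = $32.67 ≤ P, so producing beats shutting down (which would give -$41).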